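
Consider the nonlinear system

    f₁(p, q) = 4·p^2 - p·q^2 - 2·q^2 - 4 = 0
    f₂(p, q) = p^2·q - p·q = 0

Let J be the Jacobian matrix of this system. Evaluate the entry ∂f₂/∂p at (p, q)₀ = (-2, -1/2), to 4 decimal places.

2.5000

∂f₂/∂p = 2·p·q - q.
At (-2, -1/2) this is 2.5000.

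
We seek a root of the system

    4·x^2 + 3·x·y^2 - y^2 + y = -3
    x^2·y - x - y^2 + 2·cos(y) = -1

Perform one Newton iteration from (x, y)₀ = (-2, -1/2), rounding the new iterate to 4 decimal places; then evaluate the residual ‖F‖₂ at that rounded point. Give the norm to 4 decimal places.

At (-2, -1/2): F = (16.7500, 2.505165).
Jacobian J = [[8·x + 3·y^2, 6·x·y - 2·y + 1], [2·x·y - 1, x^2 - 2·y - 2·sin(y)]].
At the point, J = [[-15.2500, 8.0000], [1.0000, 5.958851]] (det J = -98.872479).
Solving J·Δ = −F gives Δ = (0.8068, -0.5558).
Then the next iterate is (x, y)₁ = (-1.1932, -1.0558).
Re-evaluating at (-1.1932, -1.0558): F = (2.534162, 0.560380), so ‖F‖₂ = 2.5954.

2.5954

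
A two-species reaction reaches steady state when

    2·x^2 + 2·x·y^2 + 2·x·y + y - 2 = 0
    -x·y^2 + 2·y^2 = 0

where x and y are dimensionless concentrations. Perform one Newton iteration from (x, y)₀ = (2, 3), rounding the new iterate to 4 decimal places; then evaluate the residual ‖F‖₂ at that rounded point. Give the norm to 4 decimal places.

15.4533

At (2, 3): F = (57.0000, 0.0000).
Jacobian J = [[4·x + 2·y^2 + 2·y, 4·x·y + 2·x + 1], [-y^2, -2·x·y + 4·y]].
At the point, J = [[32.0000, 29.0000], [-9.0000, 0.0000]] (det J = 261.0000).
Solving J·Δ = −F gives Δ = (0.0000, -1.9655).
Then the next iterate is (x, y)₁ = (2.0000, 1.0345).
Re-evaluating at (2.0000, 1.0345): F = (15.453261, 0.0000), so ‖F‖₂ = 15.4533.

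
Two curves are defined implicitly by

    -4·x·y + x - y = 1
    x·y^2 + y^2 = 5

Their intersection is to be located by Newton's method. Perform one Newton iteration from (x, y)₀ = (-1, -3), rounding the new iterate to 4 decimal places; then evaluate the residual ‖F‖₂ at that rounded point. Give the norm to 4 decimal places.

4.3391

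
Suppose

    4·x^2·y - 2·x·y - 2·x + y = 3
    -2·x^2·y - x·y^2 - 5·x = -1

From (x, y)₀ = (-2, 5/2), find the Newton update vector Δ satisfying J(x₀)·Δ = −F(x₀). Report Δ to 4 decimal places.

(0.1206, -2.2777)

At (-2, 5/2): F = (53.5000, 3.5000).
Jacobian J = [[8·x·y - 2·y - 2, 4·x^2 - 2·x + 1], [-4·x·y - y^2 - 5, -2·x^2 - 2·x·y]].
At the point, J = [[-47.0000, 21.0000], [8.7500, 2.0000]] (det J = -277.7500).
Solving J·Δ = −F gives Δ = (0.1206, -2.2777).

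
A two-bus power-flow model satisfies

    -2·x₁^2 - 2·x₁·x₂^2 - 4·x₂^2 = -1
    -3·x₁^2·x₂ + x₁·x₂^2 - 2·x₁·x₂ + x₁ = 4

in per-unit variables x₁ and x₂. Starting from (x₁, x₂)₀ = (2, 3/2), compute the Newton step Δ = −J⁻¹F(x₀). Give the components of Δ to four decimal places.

At (2, 3/2): F = (-25.0000, -21.5000).
Jacobian J = [[-4·x₁ - 2·x₂^2, -4·x₁·x₂ - 8·x₂], [-6·x₁·x₂ + x₂^2 - 2·x₂ + 1, -3·x₁^2 + 2·x₁·x₂ - 2·x₁]].
At the point, J = [[-12.5000, -24.0000], [-17.7500, -10.0000]] (det J = -301.0000).
Solving J·Δ = −F gives Δ = (-0.8837, -0.5814).

(-0.8837, -0.5814)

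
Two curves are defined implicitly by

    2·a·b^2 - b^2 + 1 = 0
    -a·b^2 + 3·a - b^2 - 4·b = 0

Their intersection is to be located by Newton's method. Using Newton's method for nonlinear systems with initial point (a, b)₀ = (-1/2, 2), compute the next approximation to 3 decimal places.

(-1.393, 0.232)

At (-1/2, 2): F = (-7.000, -11.500).
Jacobian J = [[2·b^2, 4·a·b - 2·b], [-b^2 + 3, -2·a·b - 2·b - 4]].
At the point, J = [[8.000, -8.000], [-1.000, -6.000]] (det J = -56.000).
Solving J·Δ = −F gives Δ = (-0.893, -1.768).
Then the next iterate is (a, b)₁ = (-1.393, 0.232).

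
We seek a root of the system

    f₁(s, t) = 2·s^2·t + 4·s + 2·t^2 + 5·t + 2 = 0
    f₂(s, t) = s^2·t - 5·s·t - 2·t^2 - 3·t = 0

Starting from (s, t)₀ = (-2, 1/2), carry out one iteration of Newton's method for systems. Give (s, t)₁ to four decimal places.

At (-2, 1/2): F = (1.0000, 5.0000).
Jacobian J = [[4·s·t + 4, 2·s^2 + 4·t + 5], [2·s·t - 5·t, s^2 - 5·s - 4·t - 3]].
At the point, J = [[0.0000, 15.0000], [-4.5000, 9.0000]] (det J = 67.5000).
Solving J·Δ = −F gives Δ = (0.9778, -0.0667).
Then the next iterate is (s, t)₁ = (-1.0222, 0.4333).

(-1.0222, 0.4333)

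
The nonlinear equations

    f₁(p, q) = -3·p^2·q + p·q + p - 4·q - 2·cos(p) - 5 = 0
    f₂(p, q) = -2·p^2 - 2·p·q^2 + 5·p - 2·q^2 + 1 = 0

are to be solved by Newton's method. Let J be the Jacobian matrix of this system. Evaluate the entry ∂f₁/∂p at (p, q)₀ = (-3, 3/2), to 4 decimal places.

∂f₁/∂p = -6·p·q + q + 2·sin(p) + 1.
At (-3, 3/2) this is 29.2178.

29.2178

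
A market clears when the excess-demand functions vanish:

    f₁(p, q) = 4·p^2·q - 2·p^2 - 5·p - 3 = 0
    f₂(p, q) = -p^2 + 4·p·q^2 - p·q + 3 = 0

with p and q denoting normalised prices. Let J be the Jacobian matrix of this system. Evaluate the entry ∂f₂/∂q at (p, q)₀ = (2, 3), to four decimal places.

46.0000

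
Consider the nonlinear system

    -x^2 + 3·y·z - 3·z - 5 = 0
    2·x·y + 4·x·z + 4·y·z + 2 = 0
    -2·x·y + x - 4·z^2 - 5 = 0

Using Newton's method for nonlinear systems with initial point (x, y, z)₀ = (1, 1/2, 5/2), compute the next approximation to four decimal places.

(-0.4432, 1.1031, 0.9397)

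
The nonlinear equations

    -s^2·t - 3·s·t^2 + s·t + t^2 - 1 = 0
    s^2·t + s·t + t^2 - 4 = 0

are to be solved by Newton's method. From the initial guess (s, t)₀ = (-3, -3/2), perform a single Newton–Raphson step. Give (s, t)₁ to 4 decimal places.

(-1.7350, -1.0791)

At (-3, -3/2): F = (39.5000, -10.7500).
Jacobian J = [[-2·s·t - 3·t^2 + t, -s^2 - 6·s·t + s + 2·t], [2·s·t + t, s^2 + s + 2·t]].
At the point, J = [[-17.2500, -42.0000], [7.5000, 3.0000]] (det J = 263.2500).
Solving J·Δ = −F gives Δ = (1.2650, 0.4209).
Then the next iterate is (s, t)₁ = (-1.7350, -1.0791).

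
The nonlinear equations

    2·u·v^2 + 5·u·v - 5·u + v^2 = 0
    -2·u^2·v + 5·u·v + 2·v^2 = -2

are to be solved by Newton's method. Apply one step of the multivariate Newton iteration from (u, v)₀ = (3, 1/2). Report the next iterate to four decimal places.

At (3, 1/2): F = (-5.7500, 1.0000).
Jacobian J = [[2·v^2 + 5·v - 5, 4·u·v + 5·u + 2·v], [-4·u·v + 5·v, -2·u^2 + 5·u + 4·v]].
At the point, J = [[-2.0000, 22.0000], [-3.5000, -1.0000]] (det J = 79.0000).
Solving J·Δ = −F gives Δ = (0.2057, 0.2801).
Then the next iterate is (u, v)₁ = (3.2057, 0.7801).

(3.2057, 0.7801)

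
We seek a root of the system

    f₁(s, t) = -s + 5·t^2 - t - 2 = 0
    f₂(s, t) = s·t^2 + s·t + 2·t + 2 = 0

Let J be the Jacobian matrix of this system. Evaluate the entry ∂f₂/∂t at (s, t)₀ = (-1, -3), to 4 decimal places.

∂f₂/∂t = 2·s·t + s + 2.
At (-1, -3) this is 7.0000.

7.0000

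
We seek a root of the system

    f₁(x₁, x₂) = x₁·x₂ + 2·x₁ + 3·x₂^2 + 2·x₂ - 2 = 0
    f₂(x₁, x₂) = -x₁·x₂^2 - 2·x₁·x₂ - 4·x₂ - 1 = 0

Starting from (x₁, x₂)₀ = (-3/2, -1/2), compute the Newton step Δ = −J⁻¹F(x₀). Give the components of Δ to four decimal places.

(5.8333, 1.7000)

At (-3/2, -1/2): F = (-4.5000, -0.1250).
Jacobian J = [[x₂ + 2, x₁ + 6·x₂ + 2], [-x₂^2 - 2·x₂, -2·x₁·x₂ - 2·x₁ - 4]].
At the point, J = [[1.5000, -2.5000], [0.7500, -2.5000]] (det J = -1.8750).
Solving J·Δ = −F gives Δ = (5.8333, 1.7000).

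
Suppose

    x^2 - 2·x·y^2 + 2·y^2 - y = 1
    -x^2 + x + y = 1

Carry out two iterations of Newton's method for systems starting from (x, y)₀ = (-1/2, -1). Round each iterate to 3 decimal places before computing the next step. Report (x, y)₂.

(0.227, 0.295)

At (-1/2, -1): F = (3.250, -2.750).
Jacobian J = [[2·x - 2·y^2, -4·x·y + 4·y - 1], [-2·x + 1, 1]].
At the point, J = [[-3.000, -7.000], [2.000, 1.000]] (det J = 11.000).
Solving J·Δ = −F gives Δ = (1.455, -0.159).
Then the next iterate is (x, y)₁ = (0.955, -1.159).
Round to (0.955, -1.159) and repeat: F = (1.19192, -2.11603), J = [[-0.77656, -1.20862], [-0.910, 1.000]].
Δ = (-0.728, 1.454), so (x, y)₂ = (0.227, 0.295).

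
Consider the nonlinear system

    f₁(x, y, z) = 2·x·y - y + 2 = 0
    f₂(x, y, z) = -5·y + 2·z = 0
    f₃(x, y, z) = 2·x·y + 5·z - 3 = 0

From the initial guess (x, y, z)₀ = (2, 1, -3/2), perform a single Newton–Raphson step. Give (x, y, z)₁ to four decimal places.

At (2, 1, -3/2): F = (5.0000, -8.0000, -6.5000).
Jacobian J = [[2·y, 2·x - 1, 0], [0, -5, 2], [2·y, 2·x, 5]].
At the point, J = [[2.0000, 3.0000, 0.0000], [0.0000, -5.0000, 2.0000], [2.0000, 4.0000, 5.0000]] (det J = -54.0000).
Solving J·Δ = −F gives Δ = (-1.5556, -0.6296, 2.4259).
Then the next iterate is (x, y, z)₁ = (0.4444, 0.3704, 0.9259).

(0.4444, 0.3704, 0.9259)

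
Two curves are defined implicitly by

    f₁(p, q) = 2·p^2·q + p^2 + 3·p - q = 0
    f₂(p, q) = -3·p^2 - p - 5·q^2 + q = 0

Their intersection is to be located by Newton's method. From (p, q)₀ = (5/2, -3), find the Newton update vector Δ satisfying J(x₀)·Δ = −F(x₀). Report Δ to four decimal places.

At (5/2, -3): F = (-20.7500, -69.2500).
Jacobian J = [[4·p·q + 2·p + 3, 2·p^2 - 1], [-6·p - 1, -10·q + 1]].
At the point, J = [[-22.0000, 11.5000], [-16.0000, 31.0000]] (det J = -498.0000).
Solving J·Δ = −F gives Δ = (0.3075, 2.3926).

(0.3075, 2.3926)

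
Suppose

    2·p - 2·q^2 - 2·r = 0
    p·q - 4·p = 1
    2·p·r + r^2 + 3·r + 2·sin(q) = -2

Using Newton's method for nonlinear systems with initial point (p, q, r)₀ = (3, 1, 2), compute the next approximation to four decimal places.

At (3, 1, 2): F = (0.0000, -10.0000, 25.682942).
Jacobian J = [[2, -4·q, -2], [q - 4, p, 0], [2·r, 2·cos(q), 2·p + 2·r + 3]].
At the point, J = [[2.0000, -4.0000, -2.0000], [-3.0000, 3.0000, 0.0000], [4.0000, 1.080605, 13.0000]] (det J = -47.516372).
Solving J·Δ = −F gives Δ = (-7.2457, -3.9124, 0.5791).
Then the next iterate is (p, q, r)₁ = (-4.2457, -2.9124, 2.5791).

(-4.2457, -2.9124, 2.5791)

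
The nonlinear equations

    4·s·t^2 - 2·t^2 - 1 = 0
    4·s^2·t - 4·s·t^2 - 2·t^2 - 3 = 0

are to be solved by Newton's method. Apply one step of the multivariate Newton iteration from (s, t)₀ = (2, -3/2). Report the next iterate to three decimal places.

(0.244, -1.683)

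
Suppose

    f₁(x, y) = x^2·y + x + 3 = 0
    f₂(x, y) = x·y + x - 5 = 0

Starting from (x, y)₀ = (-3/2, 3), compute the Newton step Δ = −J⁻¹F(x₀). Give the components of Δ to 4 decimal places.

(-4.1250, -18.3333)

At (-3/2, 3): F = (8.2500, -11.0000).
Jacobian J = [[2·x·y + 1, x^2], [y + 1, x]].
At the point, J = [[-8.0000, 2.2500], [4.0000, -1.5000]] (det J = 3.0000).
Solving J·Δ = −F gives Δ = (-4.1250, -18.3333).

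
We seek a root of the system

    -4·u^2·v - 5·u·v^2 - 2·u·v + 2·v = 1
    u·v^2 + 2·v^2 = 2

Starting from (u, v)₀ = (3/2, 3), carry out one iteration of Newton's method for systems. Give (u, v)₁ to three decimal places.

(1.165, 1.739)

At (3/2, 3): F = (-98.500, 29.500).
Jacobian J = [[-8·u·v - 5·v^2 - 2·v, -4·u^2 - 10·u·v - 2·u + 2], [v^2, 2·u·v + 4·v]].
At the point, J = [[-87.000, -55.000], [9.000, 21.000]] (det J = -1332.000).
Solving J·Δ = −F gives Δ = (-0.335, -1.261).
Then the next iterate is (u, v)₁ = (1.165, 1.739).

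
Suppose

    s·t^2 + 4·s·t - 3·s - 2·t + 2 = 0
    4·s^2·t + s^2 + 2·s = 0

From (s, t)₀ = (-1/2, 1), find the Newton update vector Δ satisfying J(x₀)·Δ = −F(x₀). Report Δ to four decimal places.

At (-1/2, 1): F = (-1.0000, 0.2500).
Jacobian J = [[t^2 + 4·t - 3, 2·s·t + 4·s - 2], [8·s·t + 2·s + 2, 4·s^2]].
At the point, J = [[2.0000, -5.0000], [-3.0000, 1.0000]] (det J = -13.0000).
Solving J·Δ = −F gives Δ = (0.0192, -0.1923).

(0.0192, -0.1923)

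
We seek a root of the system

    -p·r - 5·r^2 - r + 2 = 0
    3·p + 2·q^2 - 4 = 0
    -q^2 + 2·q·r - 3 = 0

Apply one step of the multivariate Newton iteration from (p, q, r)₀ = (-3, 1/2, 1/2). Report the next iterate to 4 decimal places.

At (-3, 1/2, 1/2): F = (1.7500, -12.5000, -2.7500).
Jacobian J = [[-r, 0, -p - 10·r - 1], [3, 4·q, 0], [0, -2·q + 2·r, 2·q]].
At the point, J = [[-0.5000, 0.0000, -3.0000], [3.0000, 2.0000, 0.0000], [0.0000, 0.0000, 1.0000]] (det J = -1.0000).
Solving J·Δ = −F gives Δ = (-13.0000, 25.7500, 2.7500).
Then the next iterate is (p, q, r)₁ = (-16.0000, 26.2500, 3.2500).

(-16.0000, 26.2500, 3.2500)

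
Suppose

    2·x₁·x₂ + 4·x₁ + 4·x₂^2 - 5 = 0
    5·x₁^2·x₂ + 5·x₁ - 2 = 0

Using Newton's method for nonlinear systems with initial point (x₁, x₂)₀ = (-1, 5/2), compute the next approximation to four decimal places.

(-0.8914, 1.8346)

At (-1, 5/2): F = (11.0000, 5.5000).
Jacobian J = [[2·x₂ + 4, 2·x₁ + 8·x₂], [10·x₁·x₂ + 5, 5·x₁^2]].
At the point, J = [[9.0000, 18.0000], [-20.0000, 5.0000]] (det J = 405.0000).
Solving J·Δ = −F gives Δ = (0.1086, -0.6654).
Then the next iterate is (x₁, x₂)₁ = (-0.8914, 1.8346).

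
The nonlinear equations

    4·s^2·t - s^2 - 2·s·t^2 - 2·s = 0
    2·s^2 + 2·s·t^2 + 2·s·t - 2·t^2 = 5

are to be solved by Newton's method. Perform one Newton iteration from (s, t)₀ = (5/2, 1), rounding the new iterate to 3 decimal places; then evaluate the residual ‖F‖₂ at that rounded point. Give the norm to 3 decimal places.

1.711

At (5/2, 1): F = (8.750, 15.500).
Jacobian J = [[8·s·t - 2·s - 2·t^2 - 2, 4·s^2 - 4·s·t], [4·s + 2·t^2 + 2·t, 4·s·t + 2·s - 4·t]].
At the point, J = [[11.000, 15.000], [14.000, 11.000]] (det J = -89.000).
Solving J·Δ = −F gives Δ = (-1.531, 0.539).
Then the next iterate is (s, t)₁ = (0.969, 1.539).
Re-evaluating at (0.969, 1.539): F = (-1.68691, -0.28634), so ‖F‖₂ = 1.711.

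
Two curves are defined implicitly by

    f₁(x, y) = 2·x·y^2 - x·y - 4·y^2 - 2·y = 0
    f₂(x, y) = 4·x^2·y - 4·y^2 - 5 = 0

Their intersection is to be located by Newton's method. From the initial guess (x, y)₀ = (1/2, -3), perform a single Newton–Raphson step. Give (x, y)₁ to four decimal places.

At (1/2, -3): F = (-19.5000, -44.0000).
Jacobian J = [[2·y^2 - y, 4·x·y - x - 8·y - 2], [8·x·y, 4·x^2 - 8·y]].
At the point, J = [[21.0000, 15.5000], [-12.0000, 25.0000]] (det J = 711.0000).
Solving J·Δ = −F gives Δ = (-0.2736, 1.6287).
Then the next iterate is (x, y)₁ = (0.2264, -1.3713).

(0.2264, -1.3713)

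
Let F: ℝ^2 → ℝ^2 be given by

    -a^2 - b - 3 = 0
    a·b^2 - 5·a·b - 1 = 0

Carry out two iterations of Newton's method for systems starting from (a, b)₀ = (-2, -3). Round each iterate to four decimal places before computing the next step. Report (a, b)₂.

At (-2, -3): F = (-4.0000, -49.0000).
Jacobian J = [[-2·a, -1], [b^2 - 5·b, 2·a·b - 5·a]].
At the point, J = [[4.0000, -1.0000], [24.0000, 22.0000]] (det J = 112.0000).
Solving J·Δ = −F gives Δ = (1.2232, 0.8929).
Then the next iterate is (a, b)₁ = (-0.7768, -2.1071).
Round to (-0.7768, -2.1071) and repeat: F = (-1.496318, -12.632868), J = [[1.5536, -1.0000], [14.975370, 7.157591]].
Δ = (0.8945, -0.1066), so (a, b)₂ = (0.1177, -2.2137).

(0.1177, -2.2137)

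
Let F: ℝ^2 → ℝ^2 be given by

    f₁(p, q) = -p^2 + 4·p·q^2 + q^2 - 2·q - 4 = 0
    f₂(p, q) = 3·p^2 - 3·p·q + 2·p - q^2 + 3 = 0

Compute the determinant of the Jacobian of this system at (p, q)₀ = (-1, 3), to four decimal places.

J = [[-2·p + 4·q^2, 8·p·q + 2·q - 2], [6·p - 3·q + 2, -3·p - 2·q]].
At the point, J = [[38.0000, -20.0000], [-13.0000, -3.0000]].
det J = -374.0000.

-374.0000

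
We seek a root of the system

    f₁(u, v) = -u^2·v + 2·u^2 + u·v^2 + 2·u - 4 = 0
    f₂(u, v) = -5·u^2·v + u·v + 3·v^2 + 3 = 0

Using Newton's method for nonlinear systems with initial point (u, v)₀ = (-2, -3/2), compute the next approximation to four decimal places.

At (-2, -3/2): F = (1.5000, 42.7500).
Jacobian J = [[-2·u·v + 4·u + v^2 + 2, -u^2 + 2·u·v], [-10·u·v + v, -5·u^2 + u + 6·v]].
At the point, J = [[-9.7500, 2.0000], [-31.5000, -31.0000]] (det J = 365.2500).
Solving J·Δ = −F gives Δ = (0.3614, 1.0118).
Then the next iterate is (u, v)₁ = (-1.6386, -0.4882).

(-1.6386, -0.4882)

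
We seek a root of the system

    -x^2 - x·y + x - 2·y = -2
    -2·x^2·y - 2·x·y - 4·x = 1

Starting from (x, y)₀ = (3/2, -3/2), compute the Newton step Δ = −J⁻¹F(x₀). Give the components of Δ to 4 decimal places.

At (3/2, -3/2): F = (6.5000, 4.2500).
Jacobian J = [[-2·x - y + 1, -x - 2], [-4·x·y - 2·y - 4, -2·x^2 - 2·x]].
At the point, J = [[-0.5000, -3.5000], [8.0000, -7.5000]] (det J = 31.7500).
Solving J·Δ = −F gives Δ = (1.0669, 1.7047).

(1.0669, 1.7047)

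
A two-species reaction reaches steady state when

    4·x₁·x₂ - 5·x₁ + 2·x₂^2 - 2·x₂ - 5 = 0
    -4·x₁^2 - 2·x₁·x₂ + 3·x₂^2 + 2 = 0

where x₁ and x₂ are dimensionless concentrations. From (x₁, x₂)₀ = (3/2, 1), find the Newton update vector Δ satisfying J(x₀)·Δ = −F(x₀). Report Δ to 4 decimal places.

(-0.3349, 0.7706)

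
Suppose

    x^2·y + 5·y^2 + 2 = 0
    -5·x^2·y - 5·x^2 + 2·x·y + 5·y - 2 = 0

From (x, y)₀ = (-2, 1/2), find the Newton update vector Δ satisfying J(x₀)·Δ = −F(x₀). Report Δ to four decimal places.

At (-2, 1/2): F = (5.2500, -31.5000).
Jacobian J = [[2·x·y, x^2 + 10·y], [-10·x·y - 10·x + 2·y, -5·x^2 + 2·x + 5]].
At the point, J = [[-2.0000, 9.0000], [31.0000, -19.0000]] (det J = -241.0000).
Solving J·Δ = −F gives Δ = (0.7624, -0.4139).

(0.7624, -0.4139)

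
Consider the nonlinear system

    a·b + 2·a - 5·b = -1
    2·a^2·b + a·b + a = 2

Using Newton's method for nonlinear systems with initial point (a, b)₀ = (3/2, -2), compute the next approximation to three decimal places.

At (3/2, -2): F = (11.000, -12.500).
Jacobian J = [[b + 2, a - 5], [4·a·b + b + 1, 2·a^2 + a]].
At the point, J = [[0.000, -3.500], [-13.000, 6.000]] (det J = -45.500).
Solving J·Δ = −F gives Δ = (0.489, 3.143).
Then the next iterate is (a, b)₁ = (1.989, 1.143).

(1.989, 1.143)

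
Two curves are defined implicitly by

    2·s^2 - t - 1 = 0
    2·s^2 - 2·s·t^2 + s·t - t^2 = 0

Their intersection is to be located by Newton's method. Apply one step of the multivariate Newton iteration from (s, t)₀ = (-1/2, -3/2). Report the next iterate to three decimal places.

(-0.393, -0.714)

At (-1/2, -3/2): F = (1.000, 1.250).
Jacobian J = [[4·s, -1], [4·s - 2·t^2 + t, -4·s·t + s - 2·t]].
At the point, J = [[-2.000, -1.000], [-8.000, -0.500]] (det J = -7.000).
Solving J·Δ = −F gives Δ = (0.107, 0.786).
Then the next iterate is (s, t)₁ = (-0.393, -0.714).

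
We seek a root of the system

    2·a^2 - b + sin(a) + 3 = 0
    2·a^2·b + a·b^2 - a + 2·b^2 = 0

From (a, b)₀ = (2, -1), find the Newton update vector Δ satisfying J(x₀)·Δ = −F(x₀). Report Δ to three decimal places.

(-0.750, 7.221)

At (2, -1): F = (12.90930, -6.000).
Jacobian J = [[4·a + cos(a), -1], [4·a·b + b^2 - 1, 2·a^2 + 2·a·b + 4·b]].
At the point, J = [[7.58385, -1.000], [-8.000, 0.000]] (det J = -8.000).
Solving J·Δ = −F gives Δ = (-0.750, 7.221).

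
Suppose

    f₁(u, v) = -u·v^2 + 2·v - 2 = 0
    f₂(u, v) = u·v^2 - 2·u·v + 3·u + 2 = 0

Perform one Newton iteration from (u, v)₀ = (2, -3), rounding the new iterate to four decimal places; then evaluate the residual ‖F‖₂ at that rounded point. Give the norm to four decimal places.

14.2970

At (2, -3): F = (-26.0000, 38.0000).
Jacobian J = [[-v^2, -2·u·v + 2], [v^2 - 2·v + 3, 2·u·v - 2·u]].
At the point, J = [[-9.0000, 14.0000], [18.0000, -16.0000]] (det J = -108.0000).
Solving J·Δ = −F gives Δ = (-1.0741, 1.1667).
Then the next iterate is (u, v)₁ = (0.9259, -1.8333).
Re-evaluating at (0.9259, -1.8333): F = (-8.778540, 11.284545), so ‖F‖₂ = 14.2970.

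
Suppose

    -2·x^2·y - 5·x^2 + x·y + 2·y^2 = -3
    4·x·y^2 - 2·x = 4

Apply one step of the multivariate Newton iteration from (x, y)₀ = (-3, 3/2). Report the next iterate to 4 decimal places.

At (-3, 3/2): F = (-69.0000, -25.0000).
Jacobian J = [[-4·x·y - 10·x + y, -2·x^2 + x + 4·y], [4·y^2 - 2, 8·x·y]].
At the point, J = [[49.5000, -15.0000], [7.0000, -36.0000]] (det J = -1677.0000).
Solving J·Δ = −F gives Δ = (1.2576, -0.4499).
Then the next iterate is (x, y)₁ = (-1.7424, 1.0501).

(-1.7424, 1.0501)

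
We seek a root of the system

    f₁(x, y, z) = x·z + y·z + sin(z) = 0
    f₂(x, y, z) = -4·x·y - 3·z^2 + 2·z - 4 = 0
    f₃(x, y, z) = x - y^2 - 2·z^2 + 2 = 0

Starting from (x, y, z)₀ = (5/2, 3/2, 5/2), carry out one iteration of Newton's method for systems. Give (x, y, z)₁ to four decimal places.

At (5/2, 3/2, 5/2): F = (10.598472, -32.7500, -10.2500).
Jacobian J = [[z, z, x + y + cos(z)], [-4·y, -4·x, -6·z + 2], [1, -2·y, -4·z]].
At the point, J = [[2.5000, 2.5000, 3.198856], [-6.0000, -10.0000, -13.0000], [1.0000, -3.0000, -10.0000]] (det J = 59.567979).
Solving J·Δ = −F gives Δ = (-2.4726, -0.2254, -1.2046).
Then the next iterate is (x, y, z)₁ = (0.0274, 1.2746, 1.2954).

(0.0274, 1.2746, 1.2954)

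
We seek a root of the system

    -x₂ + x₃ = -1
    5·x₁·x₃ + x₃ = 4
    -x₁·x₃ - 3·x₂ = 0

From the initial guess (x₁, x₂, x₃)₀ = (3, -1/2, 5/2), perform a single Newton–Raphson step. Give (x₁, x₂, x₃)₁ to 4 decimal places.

At (3, -1/2, 5/2): F = (4.0000, 36.0000, -6.0000).
Jacobian J = [[0, -1, 1], [5·x₃, 0, 5·x₁ + 1], [-x₃, -3, -x₁]].
At the point, J = [[0.0000, -1.0000, 1.0000], [12.5000, 0.0000, 16.0000], [-2.5000, -3.0000, -3.0000]] (det J = -35.0000).
Solving J·Δ = −F gives Δ = (2.0571, 0.1429, -3.8571).
Then the next iterate is (x₁, x₂, x₃)₁ = (5.0571, -0.3571, -1.3571).

(5.0571, -0.3571, -1.3571)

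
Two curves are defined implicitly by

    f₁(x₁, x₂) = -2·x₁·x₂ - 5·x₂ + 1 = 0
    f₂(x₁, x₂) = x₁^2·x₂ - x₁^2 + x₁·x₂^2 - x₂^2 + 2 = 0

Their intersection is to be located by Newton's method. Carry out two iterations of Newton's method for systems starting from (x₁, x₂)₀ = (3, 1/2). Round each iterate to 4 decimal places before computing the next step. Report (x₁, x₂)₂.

At (3, 1/2): F = (-4.5000, -2.0000).
Jacobian J = [[-2·x₂, -2·x₁ - 5], [2·x₁·x₂ - 2·x₁ + x₂^2, x₁^2 + 2·x₁·x₂ - 2·x₂]].
At the point, J = [[-1.0000, -11.0000], [-2.7500, 11.0000]] (det J = -41.2500).
Solving J·Δ = −F gives Δ = (-1.7333, -0.2515).
Then the next iterate is (x₁, x₂)₁ = (1.2667, 0.2485).
Round to (1.2667, 0.2485) and repeat: F = (-0.872050, 0.810666), J = [[-0.4970, -7.5334], [-1.842098, 1.737079]].
Δ = (0.3115, -0.1363), so (x₁, x₂)₂ = (1.5782, 0.1122).

(1.5782, 0.1122)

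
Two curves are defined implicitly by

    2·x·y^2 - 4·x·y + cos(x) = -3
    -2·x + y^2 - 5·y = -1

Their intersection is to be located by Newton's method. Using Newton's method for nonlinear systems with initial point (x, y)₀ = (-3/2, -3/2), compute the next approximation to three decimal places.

At (-3/2, -3/2): F = (-12.67926, 13.750).
Jacobian J = [[2·y^2 - 4·y - sin(x), 4·x·y - 4·x], [-2, 2·y - 5]].
At the point, J = [[11.49749, 15.000], [-2.000, -8.000]] (det J = -61.97996).
Solving J·Δ = −F gives Δ = (-1.691, 2.142).
Then the next iterate is (x, y)₁ = (-3.191, 0.642).

(-3.191, 0.642)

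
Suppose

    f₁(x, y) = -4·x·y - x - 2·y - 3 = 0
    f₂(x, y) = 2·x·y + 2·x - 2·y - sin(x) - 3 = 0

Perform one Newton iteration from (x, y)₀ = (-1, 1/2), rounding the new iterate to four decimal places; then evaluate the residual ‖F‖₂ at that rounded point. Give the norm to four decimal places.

29.5346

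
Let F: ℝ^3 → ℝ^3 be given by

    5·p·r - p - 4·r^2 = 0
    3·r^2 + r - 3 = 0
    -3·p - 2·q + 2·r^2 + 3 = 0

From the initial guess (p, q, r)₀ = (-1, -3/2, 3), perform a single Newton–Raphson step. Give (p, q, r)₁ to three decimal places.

At (-1, -3/2, 3): F = (-50.000, 27.000, 27.000).
Jacobian J = [[5·r - 1, 0, 5·p - 8·r], [0, 0, 6·r + 1], [-3, -2, 4·r]].
At the point, J = [[14.000, 0.000, -29.000], [0.000, 0.000, 19.000], [-3.000, -2.000, 12.000]] (det J = 532.000).
Solving J·Δ = −F gives Δ = (0.628, 4.032, -1.421).
Then the next iterate is (p, q, r)₁ = (-0.372, 2.532, 1.579).

(-0.372, 2.532, 1.579)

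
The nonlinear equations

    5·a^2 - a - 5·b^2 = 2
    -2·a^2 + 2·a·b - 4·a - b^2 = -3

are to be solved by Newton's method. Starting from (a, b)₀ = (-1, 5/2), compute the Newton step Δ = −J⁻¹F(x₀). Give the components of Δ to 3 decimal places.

At (-1, 5/2): F = (-27.250, -6.250).
Jacobian J = [[10·a - 1, -10·b], [-4·a + 2·b - 4, 2·a - 2·b]].
At the point, J = [[-11.000, -25.000], [5.000, -7.000]] (det J = 202.000).
Solving J·Δ = −F gives Δ = (-0.171, -1.015).

(-0.171, -1.015)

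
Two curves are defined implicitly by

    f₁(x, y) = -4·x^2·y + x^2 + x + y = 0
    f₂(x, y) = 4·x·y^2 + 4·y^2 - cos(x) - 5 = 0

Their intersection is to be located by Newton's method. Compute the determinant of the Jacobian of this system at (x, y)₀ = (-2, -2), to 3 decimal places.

J = [[-8·x·y + 2·x + 1, -4·x^2 + 1], [4·y^2 + sin(x), 8·x·y + 8·y]].
At the point, J = [[-35.000, -15.000], [15.09070, 16.000]].
det J = -333.639.

-333.639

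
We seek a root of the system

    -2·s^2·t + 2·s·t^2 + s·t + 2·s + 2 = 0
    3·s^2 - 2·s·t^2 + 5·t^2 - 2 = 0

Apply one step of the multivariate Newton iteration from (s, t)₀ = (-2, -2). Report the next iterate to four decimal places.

(-1.1471, -1.1961)

At (-2, -2): F = (2.0000, 46.0000).
Jacobian J = [[-4·s·t + 2·t^2 + t + 2, -2·s^2 + 4·s·t + s], [6·s - 2·t^2, -4·s·t + 10·t]].
At the point, J = [[-8.0000, 6.0000], [-20.0000, -36.0000]] (det J = 408.0000).
Solving J·Δ = −F gives Δ = (0.8529, 0.8039).
Then the next iterate is (s, t)₁ = (-1.1471, -1.1961).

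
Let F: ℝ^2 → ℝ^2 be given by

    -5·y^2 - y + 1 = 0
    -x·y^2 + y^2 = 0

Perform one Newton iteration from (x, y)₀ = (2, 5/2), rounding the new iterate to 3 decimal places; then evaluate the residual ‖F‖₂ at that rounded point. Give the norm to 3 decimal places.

8.078

At (2, 5/2): F = (-32.750, -6.250).
Jacobian J = [[0, -10·y - 1], [-y^2, -2·x·y + 2·y]].
At the point, J = [[0.000, -26.000], [-6.250, -5.000]] (det J = -162.500).
Solving J·Δ = −F gives Δ = (0.008, -1.260).
Then the next iterate is (x, y)₁ = (2.008, 1.240).
Re-evaluating at (2.008, 1.240): F = (-7.928, -1.54990), so ‖F‖₂ = 8.078.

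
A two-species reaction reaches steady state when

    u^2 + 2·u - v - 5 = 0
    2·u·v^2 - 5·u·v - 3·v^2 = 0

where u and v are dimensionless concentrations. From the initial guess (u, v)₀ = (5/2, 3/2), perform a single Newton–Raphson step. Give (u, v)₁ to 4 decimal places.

(1.5696, -0.2629)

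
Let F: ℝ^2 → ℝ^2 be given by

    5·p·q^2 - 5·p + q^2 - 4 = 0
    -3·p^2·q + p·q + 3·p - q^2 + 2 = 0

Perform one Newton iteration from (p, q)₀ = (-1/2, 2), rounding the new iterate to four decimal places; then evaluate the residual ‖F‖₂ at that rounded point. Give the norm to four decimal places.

At (-1/2, 2): F = (-7.5000, -6.0000).
Jacobian J = [[5·q^2 - 5, 10·p·q + 2·q], [-6·p·q + q + 3, -3·p^2 + p - 2·q]].
At the point, J = [[15.0000, -6.0000], [11.0000, -5.2500]] (det J = -12.7500).
Solving J·Δ = −F gives Δ = (0.2647, -0.5882).
Then the next iterate is (p, q)₁ = (-0.2353, 1.4118).
Re-evaluating at (-0.2353, 1.4118): F = (-3.175296, -1.265773), so ‖F‖₂ = 3.4183.

3.4183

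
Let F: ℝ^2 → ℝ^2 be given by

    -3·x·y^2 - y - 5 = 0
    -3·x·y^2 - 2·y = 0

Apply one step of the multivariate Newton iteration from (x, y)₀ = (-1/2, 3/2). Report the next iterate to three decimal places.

(0.852, 5.000)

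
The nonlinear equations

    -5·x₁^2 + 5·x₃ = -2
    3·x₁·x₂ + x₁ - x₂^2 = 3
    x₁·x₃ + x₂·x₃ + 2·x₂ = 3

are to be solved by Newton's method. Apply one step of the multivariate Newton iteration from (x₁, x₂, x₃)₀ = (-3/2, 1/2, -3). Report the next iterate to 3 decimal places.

At (-3/2, 1/2, -3): F = (-24.250, -7.000, 1.000).
Jacobian J = [[-10·x₁, 0, 5], [3·x₂ + 1, 3·x₁ - 2·x₂, 0], [x₃, x₃ + 2, x₁ + x₂]].
At the point, J = [[15.000, 0.000, 5.000], [2.500, -5.500, 0.000], [-3.000, -1.000, -1.000]] (det J = -12.500).
Solving J·Δ = −F gives Δ = (-5.670, -3.850, 21.860).
Then the next iterate is (x₁, x₂, x₃)₁ = (-7.170, -3.350, 18.860).

(-7.170, -3.350, 18.860)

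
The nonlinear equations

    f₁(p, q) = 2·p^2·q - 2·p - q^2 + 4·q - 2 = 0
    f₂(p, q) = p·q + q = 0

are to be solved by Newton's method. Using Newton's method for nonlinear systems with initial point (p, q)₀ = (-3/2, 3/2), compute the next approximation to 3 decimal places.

At (-3/2, 3/2): F = (11.500, -0.750).
Jacobian J = [[4·p·q - 2, 2·p^2 - 2·q + 4], [q, p + 1]].
At the point, J = [[-11.000, 5.500], [1.500, -0.500]] (det J = -2.750).
Solving J·Δ = −F gives Δ = (-0.591, -3.273).
Then the next iterate is (p, q)₁ = (-2.091, -1.773).

(-2.091, -1.773)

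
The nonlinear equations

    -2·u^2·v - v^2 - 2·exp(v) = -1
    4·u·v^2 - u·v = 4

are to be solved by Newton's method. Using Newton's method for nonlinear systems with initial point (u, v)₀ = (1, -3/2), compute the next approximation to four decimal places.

(0.7548, -1.1980)

At (1, -3/2): F = (1.303740, 6.5000).
Jacobian J = [[-4·u·v, -2·u^2 - 2·v - 2·exp(v)], [4·v^2 - v, 8·u·v - u]].
At the point, J = [[6.0000, 0.553740], [10.5000, -13.0000]] (det J = -83.814267).
Solving J·Δ = −F gives Δ = (-0.2452, 0.3020).
Then the next iterate is (u, v)₁ = (0.7548, -1.1980).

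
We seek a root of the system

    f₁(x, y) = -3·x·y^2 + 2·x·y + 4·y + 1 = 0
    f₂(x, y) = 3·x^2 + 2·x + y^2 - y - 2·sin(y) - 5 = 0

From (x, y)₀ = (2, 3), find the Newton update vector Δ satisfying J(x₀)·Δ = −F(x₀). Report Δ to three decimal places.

At (2, 3): F = (-29.000, 16.71776).
Jacobian J = [[-3·y^2 + 2·y, -6·x·y + 2·x + 4], [6·x + 2, 2·y - 2·cos(y) - 1]].
At the point, J = [[-21.000, -28.000], [14.000, 6.97998]] (det J = 245.42032).
Solving J·Δ = −F gives Δ = (-1.083, -0.224).

(-1.083, -0.224)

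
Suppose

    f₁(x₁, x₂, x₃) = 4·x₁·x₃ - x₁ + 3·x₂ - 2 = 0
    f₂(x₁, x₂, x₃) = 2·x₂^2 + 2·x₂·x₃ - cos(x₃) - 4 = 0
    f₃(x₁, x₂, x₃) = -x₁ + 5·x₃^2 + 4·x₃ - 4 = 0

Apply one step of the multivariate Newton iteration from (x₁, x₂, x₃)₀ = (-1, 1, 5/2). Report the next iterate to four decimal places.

(-0.6775, 0.9553, 1.1922)

At (-1, 1, 5/2): F = (-8.0000, 3.801144, 38.2500).
Jacobian J = [[4·x₃ - 1, 3, 4·x₁], [0, 4·x₂ + 2·x₃, 2·x₂ + sin(x₃)], [-1, 0, 10·x₃ + 4]].
At the point, J = [[9.0000, 3.0000, -4.0000], [0.0000, 9.0000, 2.598472], [-1.0000, 0.0000, 29.0000]] (det J = 2305.204584).
Solving J·Δ = −F gives Δ = (0.3225, -0.0447, -1.3078).
Then the next iterate is (x₁, x₂, x₃)₁ = (-0.6775, 0.9553, 1.1922).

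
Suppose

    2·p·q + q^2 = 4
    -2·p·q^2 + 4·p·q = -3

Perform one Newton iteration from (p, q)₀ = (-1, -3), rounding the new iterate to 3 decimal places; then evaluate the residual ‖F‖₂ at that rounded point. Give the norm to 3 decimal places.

9.814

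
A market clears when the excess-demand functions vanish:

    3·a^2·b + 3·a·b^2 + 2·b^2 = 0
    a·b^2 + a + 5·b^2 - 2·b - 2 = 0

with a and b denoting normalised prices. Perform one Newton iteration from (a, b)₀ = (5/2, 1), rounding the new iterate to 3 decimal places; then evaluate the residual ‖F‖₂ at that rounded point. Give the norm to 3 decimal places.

8.473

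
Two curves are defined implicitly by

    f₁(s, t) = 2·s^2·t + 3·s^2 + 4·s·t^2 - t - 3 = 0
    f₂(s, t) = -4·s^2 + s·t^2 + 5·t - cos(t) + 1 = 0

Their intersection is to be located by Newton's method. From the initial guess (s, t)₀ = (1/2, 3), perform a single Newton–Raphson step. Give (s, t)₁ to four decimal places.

At (1/2, 3): F = (14.2500, 20.489992).
Jacobian J = [[4·s·t + 6·s + 4·t^2, 2·s^2 + 8·s·t - 1], [-8·s + t^2, 2·s·t + sin(t) + 5]].
At the point, J = [[45.0000, 11.5000], [5.0000, 8.141120]] (det J = 308.850400).
Solving J·Δ = −F gives Δ = (0.3873, -2.7547).
Then the next iterate is (s, t)₁ = (0.8873, 0.2453).

(0.8873, 0.2453)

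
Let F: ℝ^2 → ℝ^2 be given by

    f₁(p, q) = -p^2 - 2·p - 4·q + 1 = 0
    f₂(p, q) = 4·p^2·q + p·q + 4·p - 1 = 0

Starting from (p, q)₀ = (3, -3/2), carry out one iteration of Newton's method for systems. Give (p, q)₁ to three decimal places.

(1.874, -1.249)

At (3, -3/2): F = (-8.000, -47.500).
Jacobian J = [[-2·p - 2, -4], [8·p·q + q + 4, 4·p^2 + p]].
At the point, J = [[-8.000, -4.000], [-33.500, 39.000]] (det J = -446.000).
Solving J·Δ = −F gives Δ = (-1.126, 0.251).
Then the next iterate is (p, q)₁ = (1.874, -1.249).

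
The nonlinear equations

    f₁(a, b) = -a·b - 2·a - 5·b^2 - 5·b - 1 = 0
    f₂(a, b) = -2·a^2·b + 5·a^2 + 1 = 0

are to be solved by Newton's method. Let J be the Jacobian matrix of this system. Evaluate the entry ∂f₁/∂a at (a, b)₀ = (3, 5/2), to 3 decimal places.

∂f₁/∂a = -b - 2.
At (3, 5/2) this is -4.500.

-4.500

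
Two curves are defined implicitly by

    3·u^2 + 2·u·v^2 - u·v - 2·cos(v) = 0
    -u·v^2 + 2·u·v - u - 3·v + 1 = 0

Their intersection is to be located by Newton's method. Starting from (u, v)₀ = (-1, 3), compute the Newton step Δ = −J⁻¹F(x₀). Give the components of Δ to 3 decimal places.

At (-1, 3): F = (-10.02002, -4.000).
Jacobian J = [[6·u + 2·v^2 - v, 4·u·v - u + 2·sin(v)], [-v^2 + 2·v - 1, -2·u·v + 2·u - 3]].
At the point, J = [[9.000, -10.71776], [-4.000, 1.000]] (det J = -33.87104).
Solving J·Δ = −F gives Δ = (-1.562, -2.246).

(-1.562, -2.246)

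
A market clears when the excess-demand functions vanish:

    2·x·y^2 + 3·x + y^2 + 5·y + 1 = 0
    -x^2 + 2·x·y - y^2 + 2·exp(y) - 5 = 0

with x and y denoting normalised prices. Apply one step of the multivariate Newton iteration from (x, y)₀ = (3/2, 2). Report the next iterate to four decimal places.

(-0.2917, 1.4385)

At (3/2, 2): F = (31.5000, 9.528112).
Jacobian J = [[2·y^2 + 3, 4·x·y + 2·y + 5], [-2·x + 2·y, 2·x - 2·y + 2·exp(y)]].
At the point, J = [[11.0000, 21.0000], [1.0000, 13.778112]] (det J = 130.559234).
Solving J·Δ = −F gives Δ = (-1.7917, -0.5615).
Then the next iterate is (x, y)₁ = (-0.2917, 1.4385).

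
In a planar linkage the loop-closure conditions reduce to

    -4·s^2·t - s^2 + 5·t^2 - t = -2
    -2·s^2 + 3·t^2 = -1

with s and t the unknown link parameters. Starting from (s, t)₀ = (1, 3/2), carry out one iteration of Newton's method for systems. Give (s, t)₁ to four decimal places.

(0.8285, 0.7849)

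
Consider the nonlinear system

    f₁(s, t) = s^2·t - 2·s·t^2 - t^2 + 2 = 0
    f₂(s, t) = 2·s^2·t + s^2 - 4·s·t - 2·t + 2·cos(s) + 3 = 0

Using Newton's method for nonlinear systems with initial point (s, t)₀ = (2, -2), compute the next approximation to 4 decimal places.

(3.1187, -0.1709)

At (2, -2): F = (-26.0000, 10.167706).
Jacobian J = [[2·s·t - 2·t^2, s^2 - 4·s·t - 2·t], [4·s·t + 2·s - 4·t - 2·sin(s), 2·s^2 - 4·s - 2]].
At the point, J = [[-16.0000, 24.0000], [-5.818595, -2.0000]] (det J = 171.646276).
Solving J·Δ = −F gives Δ = (1.1187, 1.8291).
Then the next iterate is (s, t)₁ = (3.1187, -0.1709).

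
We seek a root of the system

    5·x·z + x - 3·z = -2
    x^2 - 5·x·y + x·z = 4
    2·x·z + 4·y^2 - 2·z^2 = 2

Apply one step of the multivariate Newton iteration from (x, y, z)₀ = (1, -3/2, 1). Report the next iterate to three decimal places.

(1.480, -0.180, -2.940)

At (1, -3/2, 1): F = (5.000, 5.500, 7.000).
Jacobian J = [[5·z + 1, 0, 5·x - 3], [2·x - 5·y + z, -5·x, x], [2·z, 8·y, 2·x - 4·z]].
At the point, J = [[6.000, 0.000, 2.000], [10.500, -5.000, 1.000], [2.000, -12.000, -2.000]] (det J = -100.000).
Solving J·Δ = −F gives Δ = (0.480, 1.320, -3.940).
Then the next iterate is (x, y, z)₁ = (1.480, -0.180, -2.940).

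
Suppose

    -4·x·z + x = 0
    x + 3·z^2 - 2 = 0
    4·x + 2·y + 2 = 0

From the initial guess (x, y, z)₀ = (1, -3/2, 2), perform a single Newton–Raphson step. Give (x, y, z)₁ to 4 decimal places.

(0.5000, -2.0000, 1.1250)

At (1, -3/2, 2): F = (-7.0000, 11.0000, 3.0000).
Jacobian J = [[-4·z + 1, 0, -4·x], [1, 0, 6·z], [4, 2, 0]].
At the point, J = [[-7.0000, 0.0000, -4.0000], [1.0000, 0.0000, 12.0000], [4.0000, 2.0000, 0.0000]] (det J = 160.0000).
Solving J·Δ = −F gives Δ = (-0.5000, -0.5000, -0.8750).
Then the next iterate is (x, y, z)₁ = (0.5000, -2.0000, 1.1250).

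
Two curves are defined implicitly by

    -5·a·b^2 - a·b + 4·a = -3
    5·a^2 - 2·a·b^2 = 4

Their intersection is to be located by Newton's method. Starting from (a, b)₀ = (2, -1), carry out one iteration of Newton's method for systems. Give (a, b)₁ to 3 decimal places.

At (2, -1): F = (3.000, 12.000).
Jacobian J = [[-5·b^2 - b + 4, -10·a·b - a], [10·a - 2·b^2, -4·a·b]].
At the point, J = [[0.000, 18.000], [18.000, 8.000]] (det J = -324.000).
Solving J·Δ = −F gives Δ = (-0.593, -0.167).
Then the next iterate is (a, b)₁ = (1.407, -1.167).

(1.407, -1.167)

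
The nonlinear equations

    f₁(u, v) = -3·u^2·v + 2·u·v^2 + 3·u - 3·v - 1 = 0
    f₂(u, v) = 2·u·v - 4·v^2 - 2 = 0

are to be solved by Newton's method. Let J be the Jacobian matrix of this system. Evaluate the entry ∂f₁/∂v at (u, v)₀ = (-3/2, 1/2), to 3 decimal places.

∂f₁/∂v = -3·u^2 + 4·u·v - 3.
At (-3/2, 1/2) this is -12.750.

-12.750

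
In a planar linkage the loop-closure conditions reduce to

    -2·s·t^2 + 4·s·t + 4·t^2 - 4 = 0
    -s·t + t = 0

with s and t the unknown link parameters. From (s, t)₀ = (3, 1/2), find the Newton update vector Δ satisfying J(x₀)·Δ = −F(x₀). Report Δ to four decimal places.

(-3.5000, 0.3750)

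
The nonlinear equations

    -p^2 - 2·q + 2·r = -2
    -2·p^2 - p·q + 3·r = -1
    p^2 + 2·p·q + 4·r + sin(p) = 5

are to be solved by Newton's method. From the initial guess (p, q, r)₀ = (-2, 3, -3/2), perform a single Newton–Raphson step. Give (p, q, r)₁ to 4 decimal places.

At (-2, 3, -3/2): F = (-11.0000, -5.5000, -19.909297).
Jacobian J = [[-2·p, -2, 2], [-4·p - q, -p, 3], [2·p + 2·q + cos(p), 2·p, 4]].
At the point, J = [[4.0000, -2.0000, 2.0000], [5.0000, 2.0000, 3.0000], [1.583853, -4.0000, 4.0000]] (det J = 64.161468).
Solving J·Δ = −F gives Δ = (0.3259, -2.1348, 2.7135).
Then the next iterate is (p, q, r)₁ = (-1.6741, 0.8652, 1.2135).

(-1.6741, 0.8652, 1.2135)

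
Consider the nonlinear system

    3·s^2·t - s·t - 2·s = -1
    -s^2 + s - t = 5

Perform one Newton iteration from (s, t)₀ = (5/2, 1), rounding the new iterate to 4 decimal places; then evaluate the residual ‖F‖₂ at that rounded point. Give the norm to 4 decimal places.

8.0282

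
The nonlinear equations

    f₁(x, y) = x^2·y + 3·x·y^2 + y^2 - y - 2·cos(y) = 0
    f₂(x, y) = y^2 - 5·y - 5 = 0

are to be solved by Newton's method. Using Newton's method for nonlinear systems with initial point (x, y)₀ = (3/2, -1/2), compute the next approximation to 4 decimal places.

At (3/2, -1/2): F = (-1.005165, -2.2500).
Jacobian J = [[2·x·y + 3·y^2, x^2 + 6·x·y + 2·y + 2·sin(y) - 1], [0, 2·y - 5]].
At the point, J = [[-0.7500, -5.208851], [0.0000, -6.0000]] (det J = 4.5000).
Solving J·Δ = −F gives Δ = (1.2642, -0.3750).
Then the next iterate is (x, y)₁ = (2.7642, -0.8750).

(2.7642, -0.8750)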